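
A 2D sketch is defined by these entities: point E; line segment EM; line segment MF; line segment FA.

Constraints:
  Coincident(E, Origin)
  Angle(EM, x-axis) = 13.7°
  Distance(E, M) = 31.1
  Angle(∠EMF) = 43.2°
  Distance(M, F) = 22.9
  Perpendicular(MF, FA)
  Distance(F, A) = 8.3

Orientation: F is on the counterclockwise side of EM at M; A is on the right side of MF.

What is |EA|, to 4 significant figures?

29.59

∠EMF = 43.2°, so MF runs at 13.7° + (180° − 43.2°) = 150.5° from the x-axis; with |MF| = 22.9, F = M + 22.9·(cos 150.5°, sin 150.5°) = (10.28, 18.64). The perpendicularity gives FA at right angles to MF; with |FA| = 8.3 on the right of MF, A = F + 8.3·(0.4924, 0.8704) = (14.37, 25.87). Then |EA| = |A − E| = 29.59.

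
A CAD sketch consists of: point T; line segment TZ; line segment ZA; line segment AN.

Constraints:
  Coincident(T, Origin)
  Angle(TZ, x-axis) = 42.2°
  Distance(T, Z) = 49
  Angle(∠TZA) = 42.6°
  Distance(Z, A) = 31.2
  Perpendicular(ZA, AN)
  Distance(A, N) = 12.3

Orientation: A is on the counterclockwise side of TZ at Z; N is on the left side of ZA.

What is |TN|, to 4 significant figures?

21.43

T is at the origin; TZ runs at 42.2° with length 49.0, so Z = 49.0·(cos 42.2°, sin 42.2°) = (36.30, 32.91). ∠TZA = 42.6°, so ZA runs at 42.2° + (180° − 42.6°) = 179.6° from the x-axis; with |ZA| = 31.2, A = Z + 31.2·(cos 179.6°, sin 179.6°) = (5.100, 33.13). ZA ⟂ AN; with |AN| = 12.3 on the left of ZA, N = A + 12.3·(-0.006981, -1.000) = (5.014, 20.83). Then |TN| = |N − T| = 21.43.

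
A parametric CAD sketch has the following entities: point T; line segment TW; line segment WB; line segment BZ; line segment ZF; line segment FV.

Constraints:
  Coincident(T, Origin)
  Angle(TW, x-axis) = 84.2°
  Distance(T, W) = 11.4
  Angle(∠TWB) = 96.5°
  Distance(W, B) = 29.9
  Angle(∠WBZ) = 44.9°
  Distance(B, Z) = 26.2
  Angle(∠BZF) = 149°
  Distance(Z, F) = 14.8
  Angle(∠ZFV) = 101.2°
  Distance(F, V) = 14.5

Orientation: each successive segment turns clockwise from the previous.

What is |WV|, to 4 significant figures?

12.80

T is at the origin; TW runs at 84.2° with length 11.4, so W = (1.152, 11.34). ∠TWB = 96.5° gives WB at 0.7000° from the x-axis; with |WB| = 29.9, B = (31.05, 11.71). ∠WBZ = 44.9° gives BZ at -134.4° from the x-axis; with |BZ| = 26.2, Z = (12.72, -7.012). ∠BZF = 149.0° gives ZF at -165.4° from the x-axis; with |ZF| = 14.8, F = (-1.603, -10.74). ∠ZFV = 101.2° gives FV at 115.8° from the x-axis; with |FV| = 14.5, V = (-7.914, 2.312). Then |WV| = |V − W| = 12.80.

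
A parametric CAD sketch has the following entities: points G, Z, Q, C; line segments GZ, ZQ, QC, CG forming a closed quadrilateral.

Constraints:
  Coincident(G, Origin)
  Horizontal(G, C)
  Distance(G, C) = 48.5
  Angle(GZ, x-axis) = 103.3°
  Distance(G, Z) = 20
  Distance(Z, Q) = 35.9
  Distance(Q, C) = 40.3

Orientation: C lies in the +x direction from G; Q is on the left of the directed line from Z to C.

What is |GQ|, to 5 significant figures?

44.506

G is at the origin; G and C share the same y with |GC| = 48.5 and C in +x, so C = (48.5, 0). GZ runs at 103.3° with |GZ| = 20.0, so Z = (-4.6010, 19.464). Q is determined by |ZQ| = 35.9 and |QC| = 40.3 together: it lies at the intersection of circle(Z, 35.9) and circle(C, 40.3). With |ZC| = 56.556, the foot of the radical line on ZC is 25.314 from Z and the perpendicular offset is √(35.9² − 25.314²) = 25.456. Taking the left-of-ZC solution: Q = (27.927, 34.653).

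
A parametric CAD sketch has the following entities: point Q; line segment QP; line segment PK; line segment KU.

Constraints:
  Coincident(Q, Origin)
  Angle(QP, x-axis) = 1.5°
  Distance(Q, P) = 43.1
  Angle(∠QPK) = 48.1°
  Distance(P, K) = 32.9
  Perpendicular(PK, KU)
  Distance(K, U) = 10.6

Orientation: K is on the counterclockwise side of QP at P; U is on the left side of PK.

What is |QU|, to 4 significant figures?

21.87

Q is at the origin; QP runs at 1.5° with length 43.1, so P = 43.1·(cos 1.5°, sin 1.5°) = (43.09, 1.128). ∠QPK = 48.1°, so PK runs at 1.5° + (180° − 48.1°) = 133.4° from the x-axis; with |PK| = 32.9, K = P + 32.9·(cos 133.4°, sin 133.4°) = (20.48, 25.03). PK is perpendicular to KU; with |KU| = 10.6 on the left of PK, U = K + 10.6·(-0.7266, -0.6871) = (12.78, 17.75). Then |QU| = |U − Q| = 21.87.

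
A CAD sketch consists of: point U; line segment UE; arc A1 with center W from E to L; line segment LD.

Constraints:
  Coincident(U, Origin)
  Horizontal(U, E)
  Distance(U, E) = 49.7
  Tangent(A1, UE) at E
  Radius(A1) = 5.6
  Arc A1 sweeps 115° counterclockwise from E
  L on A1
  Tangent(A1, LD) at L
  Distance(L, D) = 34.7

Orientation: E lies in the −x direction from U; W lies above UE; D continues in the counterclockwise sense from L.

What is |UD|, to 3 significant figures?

71.2

U is at the origin; U and E share the same y with |UE| = 49.7 and E on the −x side, so E = (-49.7, 0.00). Since A1 is tangent to UE there, WE ⟂ UE, so W = E + (0, 5.6) = (-49.7, 5.60). On A1, E sits at bearing -90° from W; a 115° counterclockwise sweep puts L at bearing 25°, so L = W + 5.6·(cos 25°, sin 25°) = (-44.6, 7.97). The tangent condition forces WL to be normal to LD, so LD runs along (−sin 25°, cos 25°); with |LD| = 34.7, D = (-59.3, 39.4). Then |UD| = |D − U| = 71.2.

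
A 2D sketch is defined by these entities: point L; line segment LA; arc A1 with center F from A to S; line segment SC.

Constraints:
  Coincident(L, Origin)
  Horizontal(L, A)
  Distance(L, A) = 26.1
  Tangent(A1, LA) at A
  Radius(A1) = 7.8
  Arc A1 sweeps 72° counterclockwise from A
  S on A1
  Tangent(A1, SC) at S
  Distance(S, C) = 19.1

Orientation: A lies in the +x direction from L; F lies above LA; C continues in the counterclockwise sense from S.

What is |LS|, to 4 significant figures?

33.95

A1 meets LA tangentially, so FA is at right angles to LA, so F = A + (0, 7.8) = (26.10, 7.800). On A1, A sits at bearing -90° from F; a 72° counterclockwise sweep puts S at bearing -18°, so S = F + 7.8·(cos -18°, sin -18°) = (33.52, 5.390). Then |LS| = |S − L| = 33.95.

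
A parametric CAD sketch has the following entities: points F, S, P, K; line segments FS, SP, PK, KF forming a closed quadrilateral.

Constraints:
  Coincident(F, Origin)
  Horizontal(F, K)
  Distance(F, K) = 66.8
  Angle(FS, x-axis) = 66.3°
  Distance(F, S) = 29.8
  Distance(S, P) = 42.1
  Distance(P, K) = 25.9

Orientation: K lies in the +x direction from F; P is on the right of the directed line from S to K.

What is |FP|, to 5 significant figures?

41.208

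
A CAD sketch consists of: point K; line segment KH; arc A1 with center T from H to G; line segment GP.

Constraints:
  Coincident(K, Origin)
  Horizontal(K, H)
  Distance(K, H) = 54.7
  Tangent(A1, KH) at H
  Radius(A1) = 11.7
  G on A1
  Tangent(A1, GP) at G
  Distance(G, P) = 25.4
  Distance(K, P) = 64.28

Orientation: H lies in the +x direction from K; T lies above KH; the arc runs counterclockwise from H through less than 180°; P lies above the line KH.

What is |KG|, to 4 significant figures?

67.01

Checks: |TG| = 11.70 ✓; ∠(TG, GP) = 90.00° ✓; |GP| = 25.40 ✓; |KP| = 64.28 ✓.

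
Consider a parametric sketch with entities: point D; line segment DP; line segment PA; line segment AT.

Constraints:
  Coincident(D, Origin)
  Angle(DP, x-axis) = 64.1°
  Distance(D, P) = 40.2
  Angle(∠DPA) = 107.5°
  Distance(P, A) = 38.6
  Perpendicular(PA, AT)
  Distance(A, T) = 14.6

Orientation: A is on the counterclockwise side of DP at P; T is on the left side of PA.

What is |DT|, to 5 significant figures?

55.972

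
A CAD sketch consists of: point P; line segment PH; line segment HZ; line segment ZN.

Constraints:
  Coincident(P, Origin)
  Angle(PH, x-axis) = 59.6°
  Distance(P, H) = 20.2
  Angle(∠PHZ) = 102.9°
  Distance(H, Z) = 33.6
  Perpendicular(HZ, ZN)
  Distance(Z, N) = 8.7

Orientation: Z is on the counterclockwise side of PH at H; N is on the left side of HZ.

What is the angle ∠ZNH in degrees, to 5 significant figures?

75.483°

P is at the origin; PH runs at 59.6° with length 20.2, so H = 20.2·(cos 59.6°, sin 59.6°) = (10.222, 17.423). ∠PHZ = 102.9°, so HZ runs at 59.6° + (180° − 102.9°) = 136.70° from the x-axis; with |HZ| = 33.6, Z = H + 33.6·(cos 136.70°, sin 136.70°) = (-14.231, 40.466). HZ is perpendicular to ZN; with |ZN| = 8.7 on the left of HZ, N = Z + 8.7·(-0.68582, -0.72777) = (-20.198, 34.135). Then cos ∠ZNH = NZ·NH / (|NZ||NH|), giving 75.483°.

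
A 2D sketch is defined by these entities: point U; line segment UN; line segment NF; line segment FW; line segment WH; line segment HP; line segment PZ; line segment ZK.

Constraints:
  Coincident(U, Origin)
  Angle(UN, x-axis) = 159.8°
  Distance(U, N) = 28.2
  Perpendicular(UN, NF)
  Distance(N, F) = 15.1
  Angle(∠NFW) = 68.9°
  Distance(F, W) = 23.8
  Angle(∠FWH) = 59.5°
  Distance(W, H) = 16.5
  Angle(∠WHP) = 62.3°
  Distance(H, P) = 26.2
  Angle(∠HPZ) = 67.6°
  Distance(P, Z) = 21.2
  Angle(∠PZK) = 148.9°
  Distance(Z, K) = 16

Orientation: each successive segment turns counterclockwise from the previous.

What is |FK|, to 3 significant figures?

37.8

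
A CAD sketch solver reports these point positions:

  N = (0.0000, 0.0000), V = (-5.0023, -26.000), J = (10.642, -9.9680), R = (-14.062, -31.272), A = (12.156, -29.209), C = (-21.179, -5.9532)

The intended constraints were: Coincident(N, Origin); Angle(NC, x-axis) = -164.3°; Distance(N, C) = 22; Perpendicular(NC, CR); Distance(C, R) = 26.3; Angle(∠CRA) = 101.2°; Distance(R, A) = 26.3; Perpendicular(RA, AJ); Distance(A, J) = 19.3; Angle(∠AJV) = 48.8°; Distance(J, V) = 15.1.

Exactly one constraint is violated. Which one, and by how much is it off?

Distance(J, V) = 15.1 — off by 7.30.

N = (0.00, 0.00) ✓; NC at -164.3° ✓; |NC| = 22.00 ✓; ∠(NC, CR) = 90.00° ✓; |CR| = 26.30 ✓; ∠CRA = 101.2° ✓; |RA| = 26.30 ✓; ∠(RA, AJ) = 90.00° ✓; |AJ| = 19.30 ✓; ∠AJV = 48.80° ✓; |JV| = 22.40 ✗.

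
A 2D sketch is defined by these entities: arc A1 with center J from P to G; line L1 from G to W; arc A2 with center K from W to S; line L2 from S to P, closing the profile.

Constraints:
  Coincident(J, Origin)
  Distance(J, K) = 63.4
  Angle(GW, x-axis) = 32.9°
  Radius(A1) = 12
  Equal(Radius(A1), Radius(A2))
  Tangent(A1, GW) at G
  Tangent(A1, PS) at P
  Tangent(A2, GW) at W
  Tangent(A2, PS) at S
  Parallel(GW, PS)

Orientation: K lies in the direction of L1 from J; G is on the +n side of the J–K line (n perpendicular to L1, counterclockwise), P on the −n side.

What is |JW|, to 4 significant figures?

64.53

Tangency of A1 to both parallel lines with radius 12.0 puts G and P at J ± 12.0·n: G = (-6.518, 10.08), P = (6.518, -10.08). Equal radii place W and S the same way about K: W = K + 12.0·n = (46.71, 44.51), S = K − 12.0·n = (59.75, 24.36). Then |JW| = |W − J| = 64.53.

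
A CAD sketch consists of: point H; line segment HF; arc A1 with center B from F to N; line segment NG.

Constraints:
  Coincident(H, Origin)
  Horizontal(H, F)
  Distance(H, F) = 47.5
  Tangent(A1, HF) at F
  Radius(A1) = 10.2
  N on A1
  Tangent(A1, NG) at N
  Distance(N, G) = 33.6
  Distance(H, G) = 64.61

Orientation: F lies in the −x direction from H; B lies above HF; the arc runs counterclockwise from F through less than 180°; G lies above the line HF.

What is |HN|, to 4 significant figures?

39.74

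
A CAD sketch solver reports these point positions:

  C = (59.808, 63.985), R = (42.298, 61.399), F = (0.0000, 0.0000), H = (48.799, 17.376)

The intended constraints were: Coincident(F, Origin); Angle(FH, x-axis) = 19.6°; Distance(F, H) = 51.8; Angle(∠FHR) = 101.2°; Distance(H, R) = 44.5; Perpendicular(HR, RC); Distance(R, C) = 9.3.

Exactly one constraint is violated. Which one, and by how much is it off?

Distance(R, C) = 9.3 — off by 8.40.

F = (0.00, 0.00) ✓; FH at 19.60° ✓; |FH| = 51.80 ✓; ∠FHR = 101.2° ✓; |HR| = 44.50 ✓; ∠(HR, RC) = 90.00° ✓; |RC| = 17.70 ✗.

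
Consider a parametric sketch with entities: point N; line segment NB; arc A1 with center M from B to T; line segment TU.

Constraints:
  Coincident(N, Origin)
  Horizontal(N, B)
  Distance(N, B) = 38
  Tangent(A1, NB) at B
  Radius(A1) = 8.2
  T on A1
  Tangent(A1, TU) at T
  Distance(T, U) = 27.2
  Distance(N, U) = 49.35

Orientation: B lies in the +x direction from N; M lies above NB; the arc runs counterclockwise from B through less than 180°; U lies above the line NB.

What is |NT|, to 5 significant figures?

46.881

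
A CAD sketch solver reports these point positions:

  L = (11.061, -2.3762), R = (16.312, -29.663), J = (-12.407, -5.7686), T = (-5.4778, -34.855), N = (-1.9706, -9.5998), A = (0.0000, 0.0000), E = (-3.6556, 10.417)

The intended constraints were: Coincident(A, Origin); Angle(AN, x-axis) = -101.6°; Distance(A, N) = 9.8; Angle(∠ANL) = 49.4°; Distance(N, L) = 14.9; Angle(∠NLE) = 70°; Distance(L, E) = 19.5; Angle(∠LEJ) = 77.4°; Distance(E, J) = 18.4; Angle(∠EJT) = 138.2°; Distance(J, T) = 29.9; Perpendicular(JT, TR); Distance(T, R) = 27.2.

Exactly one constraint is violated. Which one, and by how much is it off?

Distance(T, R) = 27.2 — off by 4.80.

A = (0.00, 0.00) ✓; AN at -101.6° ✓; |AN| = 9.800 ✓; ∠ANL = 49.40° ✓; |NL| = 14.90 ✓; ∠NLE = 70.00° ✓; |LE| = 19.50 ✓; ∠LEJ = 77.40° ✓; |EJ| = 18.40 ✓; ∠EJT = 138.2° ✓; |JT| = 29.90 ✓; ∠(JT, TR) = 90.00° ✓; |TR| = 22.40 ✗.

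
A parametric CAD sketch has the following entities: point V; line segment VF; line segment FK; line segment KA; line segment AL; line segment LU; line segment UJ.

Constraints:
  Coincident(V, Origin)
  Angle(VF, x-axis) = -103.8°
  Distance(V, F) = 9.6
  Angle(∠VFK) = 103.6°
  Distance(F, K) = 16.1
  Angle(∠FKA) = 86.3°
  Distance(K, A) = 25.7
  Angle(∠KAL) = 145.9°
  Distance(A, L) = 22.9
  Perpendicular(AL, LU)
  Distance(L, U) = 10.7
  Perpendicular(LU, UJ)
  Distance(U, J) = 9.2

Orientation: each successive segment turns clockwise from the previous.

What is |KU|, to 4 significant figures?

44.34

∠KAL = 145.9° gives AL at 52.00° from the x-axis; with |AL| = 22.9, L = (-2.543, 34.42). The perpendicularity gives LU at right angles to AL, so LU runs at -38.00°; with |LU| = 10.7, U = (5.889, 27.83). Then |KU| = |U − K| = 44.34.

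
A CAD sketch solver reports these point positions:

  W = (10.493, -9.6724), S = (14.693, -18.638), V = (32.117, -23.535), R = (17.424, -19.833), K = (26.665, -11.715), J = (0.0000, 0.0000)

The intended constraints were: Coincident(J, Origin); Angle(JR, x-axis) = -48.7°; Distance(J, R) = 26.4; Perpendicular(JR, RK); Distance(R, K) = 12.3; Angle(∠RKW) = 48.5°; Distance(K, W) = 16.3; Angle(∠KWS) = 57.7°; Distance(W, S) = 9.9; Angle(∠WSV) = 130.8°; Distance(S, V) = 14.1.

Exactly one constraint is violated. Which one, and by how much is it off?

Distance(S, V) = 14.1 — off by 4.00.

J = (0.00, 0.00) ✓; JR at -48.70° ✓; |JR| = 26.40 ✓; ∠(JR, RK) = 90.00° ✓; |RK| = 12.30 ✓; ∠RKW = 48.50° ✓; |KW| = 16.30 ✓; ∠KWS = 57.70° ✓; |WS| = 9.901 ✓; ∠WSV = 130.8° ✓; |SV| = 18.10 ✗.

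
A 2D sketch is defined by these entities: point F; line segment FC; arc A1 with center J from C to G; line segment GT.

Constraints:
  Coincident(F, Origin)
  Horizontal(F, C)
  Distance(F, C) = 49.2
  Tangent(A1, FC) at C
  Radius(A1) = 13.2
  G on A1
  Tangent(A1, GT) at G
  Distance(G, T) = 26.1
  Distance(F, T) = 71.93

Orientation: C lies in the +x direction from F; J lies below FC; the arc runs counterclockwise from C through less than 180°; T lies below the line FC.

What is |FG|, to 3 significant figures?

46.3

F is at the origin; FC is horizontal with |FC| = 49.2 and C on the +x side, so C = (49.2, 0.00). A1 meets FC tangentially, so JC is at right angles to FC, so J = C + (0, -13.2) = (49.2, -13.2). Since JG ⟂ GT (tangency), |JT| = √(13.2² + 26.1²) = 29.2 regardless of where G sits on A1. So T lies on both circle(F, 71.93) and circle(J, 29.2); the below-FC intersection is T = (59.4, -40.6). G is the foot of the tangent from T: G = (40.2, -22.9).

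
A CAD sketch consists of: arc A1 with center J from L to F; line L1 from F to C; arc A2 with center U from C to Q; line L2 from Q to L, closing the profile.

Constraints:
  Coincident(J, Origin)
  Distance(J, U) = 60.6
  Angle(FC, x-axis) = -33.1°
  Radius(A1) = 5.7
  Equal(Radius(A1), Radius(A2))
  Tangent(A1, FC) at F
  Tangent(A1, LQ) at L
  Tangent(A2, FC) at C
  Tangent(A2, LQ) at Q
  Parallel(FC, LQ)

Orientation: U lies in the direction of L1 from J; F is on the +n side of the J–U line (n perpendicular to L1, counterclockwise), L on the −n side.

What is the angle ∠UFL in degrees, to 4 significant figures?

84.63°

The slot axis is L1's direction at -33.1°, so u = (cos -33.1°, sin -33.1°) = (0.8377, -0.5461) and n = (−sin -33.1°, cos -33.1°) = (0.5461, 0.8377). J is at the origin and U lies 60.6 along u from J, so U = 60.6·u = (50.77, -33.09). Tangency of A1 to both parallel lines with radius 5.7 puts F and L at J ± 5.7·n: F = (3.113, 4.775), L = (-3.113, -4.775). Then cos ∠UFL = FU·FL / (|FU||FL|), giving 84.63°.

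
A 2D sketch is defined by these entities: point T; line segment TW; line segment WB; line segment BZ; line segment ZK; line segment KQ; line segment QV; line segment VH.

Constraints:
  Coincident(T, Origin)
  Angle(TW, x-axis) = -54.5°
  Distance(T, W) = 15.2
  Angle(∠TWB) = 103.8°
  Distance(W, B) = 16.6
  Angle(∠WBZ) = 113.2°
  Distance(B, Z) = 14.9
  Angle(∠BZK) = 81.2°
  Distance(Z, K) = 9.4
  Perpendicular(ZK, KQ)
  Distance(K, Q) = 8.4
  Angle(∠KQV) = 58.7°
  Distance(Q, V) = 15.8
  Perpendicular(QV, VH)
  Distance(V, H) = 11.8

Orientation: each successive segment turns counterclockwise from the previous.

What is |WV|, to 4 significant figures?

29.20

T is at the origin; TW runs at -54.5° with length 15.2, so W = (8.827, -12.37). ∠TWB = 103.8° gives WB at 21.70° from the x-axis; with |WB| = 16.6, B = (24.25, -6.237). ∠WBZ = 113.2° gives BZ at 88.50° from the x-axis; with |BZ| = 14.9, Z = (24.64, 8.658). ∠BZK = 81.2° gives ZK at -172.7° from the x-axis; with |ZK| = 9.4, K = (15.32, 7.464). ZK is perpendicular to KQ, so KQ runs at -82.70°; with |KQ| = 8.4, Q = (16.38, -0.8682). ∠KQV = 58.7° gives QV at 38.60° from the x-axis; with |QV| = 15.8, V = (28.73, 8.989). Then |WV| = |V − W| = 29.20.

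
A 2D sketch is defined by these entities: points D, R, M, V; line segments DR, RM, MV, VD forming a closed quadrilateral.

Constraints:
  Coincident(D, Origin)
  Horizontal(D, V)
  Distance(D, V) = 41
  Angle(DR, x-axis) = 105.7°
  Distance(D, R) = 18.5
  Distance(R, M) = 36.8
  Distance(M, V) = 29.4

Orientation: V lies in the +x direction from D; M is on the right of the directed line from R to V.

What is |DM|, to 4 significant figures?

19.82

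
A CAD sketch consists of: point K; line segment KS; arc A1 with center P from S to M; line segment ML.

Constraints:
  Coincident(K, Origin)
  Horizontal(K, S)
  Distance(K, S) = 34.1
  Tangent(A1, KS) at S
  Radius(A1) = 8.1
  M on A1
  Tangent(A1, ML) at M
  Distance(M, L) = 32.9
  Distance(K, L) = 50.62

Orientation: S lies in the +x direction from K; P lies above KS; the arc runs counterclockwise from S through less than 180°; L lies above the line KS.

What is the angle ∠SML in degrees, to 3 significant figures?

124°

Checks: |PM| = 8.100 ✓; ∠(PM, ML) = 90.00° ✓; |ML| = 32.90 ✓; |KL| = 50.62 ✓.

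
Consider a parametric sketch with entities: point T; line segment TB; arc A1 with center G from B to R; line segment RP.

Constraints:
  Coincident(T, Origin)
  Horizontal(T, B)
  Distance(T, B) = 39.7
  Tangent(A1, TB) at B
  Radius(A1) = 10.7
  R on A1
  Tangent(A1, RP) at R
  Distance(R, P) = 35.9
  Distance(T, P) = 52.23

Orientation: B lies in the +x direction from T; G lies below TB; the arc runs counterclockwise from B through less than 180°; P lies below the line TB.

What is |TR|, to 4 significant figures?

30.63

Checks: |GB| = 10.70 ✓; |GR| = 10.70 ✓; ∠(GR, RP) = 90.00° ✓; |RP| = 35.90 ✓; |TP| = 52.23 ✓.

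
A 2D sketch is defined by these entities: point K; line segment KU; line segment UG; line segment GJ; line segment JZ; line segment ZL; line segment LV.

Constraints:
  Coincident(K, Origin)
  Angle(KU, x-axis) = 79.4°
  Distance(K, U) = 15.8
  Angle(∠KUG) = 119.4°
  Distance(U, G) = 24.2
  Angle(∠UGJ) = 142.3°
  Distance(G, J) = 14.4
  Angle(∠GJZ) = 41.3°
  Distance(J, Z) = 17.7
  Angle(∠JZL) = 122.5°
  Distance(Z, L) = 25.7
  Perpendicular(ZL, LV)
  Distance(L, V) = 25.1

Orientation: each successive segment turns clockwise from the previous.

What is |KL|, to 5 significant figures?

26.776

K is at the origin; KU runs at 79.4° with length 15.8, so U = (2.9064, 15.530). ∠KUG = 119.4° gives UG at 18.800° from the x-axis; with |UG| = 24.2, G = (25.815, 23.329). ∠UGJ = 142.3° gives GJ at -18.900° from the x-axis; with |GJ| = 14.4, J = (39.439, 18.665). ∠GJZ = 41.3° gives JZ at -157.60° from the x-axis; with |JZ| = 17.7, Z = (23.075, 11.920). ∠JZL = 122.5° gives ZL at 144.90° from the x-axis; with |ZL| = 25.7, L = (2.0481, 26.697). Then |KL| = |L − K| = 26.776.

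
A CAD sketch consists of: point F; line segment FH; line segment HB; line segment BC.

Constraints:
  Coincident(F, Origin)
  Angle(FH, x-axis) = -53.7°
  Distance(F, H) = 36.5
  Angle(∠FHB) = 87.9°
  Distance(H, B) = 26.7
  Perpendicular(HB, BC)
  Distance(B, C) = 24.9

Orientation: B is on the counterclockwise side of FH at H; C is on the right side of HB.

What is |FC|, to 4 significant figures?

66.41

F is at the origin; FH runs at -53.7° with length 36.5, so H = 36.5·(cos -53.7°, sin -53.7°) = (21.61, -29.42). ∠FHB = 87.9°, so HB runs at -53.7° + (180° − 87.9°) = 38.40° from the x-axis; with |HB| = 26.7, B = H + 26.7·(cos 38.40°, sin 38.40°) = (42.53, -12.83). HB is perpendicular to BC; with |BC| = 24.9 on the right of HB, C = B + 24.9·(0.6211, -0.7837) = (58.00, -32.35). Then |FC| = |C − F| = 66.41.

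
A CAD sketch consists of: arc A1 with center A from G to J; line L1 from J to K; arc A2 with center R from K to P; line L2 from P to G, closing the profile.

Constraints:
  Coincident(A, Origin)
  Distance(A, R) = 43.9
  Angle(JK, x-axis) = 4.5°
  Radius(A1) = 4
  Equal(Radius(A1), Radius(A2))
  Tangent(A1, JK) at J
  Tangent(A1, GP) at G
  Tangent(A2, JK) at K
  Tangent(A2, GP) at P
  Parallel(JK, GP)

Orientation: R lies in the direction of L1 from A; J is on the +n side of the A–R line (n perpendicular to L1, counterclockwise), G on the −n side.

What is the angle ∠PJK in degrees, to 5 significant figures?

10.328°

The slot axis is L1's direction at 4.5°, so u = (cos 4.5°, sin 4.5°) = (0.99692, 0.078459) and n = (−sin 4.5°, cos 4.5°) = (-0.078459, 0.99692). A is at the origin and R lies 43.9 along u from A, so R = 43.9·u = (43.765, 3.4444). Tangency of A1 to both parallel lines with radius 4.0 puts J and G at A ± 4.0·n: J = (-0.31384, 3.9877), G = (0.31384, -3.9877). Equal radii place K and P the same way about R: K = R + 4.0·n = (43.451, 7.4320), P = R − 4.0·n = (44.079, -0.54332). Then cos ∠PJK = JP·JK / (|JP||JK|), giving 10.328°.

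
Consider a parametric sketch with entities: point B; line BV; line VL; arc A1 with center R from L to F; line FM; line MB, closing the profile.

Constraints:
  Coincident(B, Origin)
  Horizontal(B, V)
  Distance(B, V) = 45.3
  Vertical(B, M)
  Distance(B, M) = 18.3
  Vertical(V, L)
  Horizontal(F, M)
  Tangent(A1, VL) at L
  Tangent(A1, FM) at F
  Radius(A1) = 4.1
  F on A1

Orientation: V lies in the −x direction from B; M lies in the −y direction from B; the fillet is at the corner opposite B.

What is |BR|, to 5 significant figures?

43.578

BM is vertical with |BM| = 18.3 and M on the −y side, so M = (0.0000, -18.300). The virtual corner opposite B is at (-45.300, -18.300). Tangency of A1 to VL means the radius RL is perpendicular to VL and tangency of A1 to FM means the radius RF is perpendicular to FM, with radius 4.1, so the center R sits 4.1 in from both sides at R = (-41.200, -14.200). Then |BR| = |R − B| = 43.578.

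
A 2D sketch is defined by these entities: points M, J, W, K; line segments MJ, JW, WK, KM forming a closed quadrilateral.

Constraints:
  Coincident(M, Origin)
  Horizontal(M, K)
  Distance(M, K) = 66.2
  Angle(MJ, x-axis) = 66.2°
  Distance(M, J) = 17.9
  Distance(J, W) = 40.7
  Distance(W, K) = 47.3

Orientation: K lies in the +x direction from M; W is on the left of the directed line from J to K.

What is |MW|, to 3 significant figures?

56.8

M is at the origin; M and K share the same y with |MK| = 66.2 and K in +x, so K = (66.2, 0). MJ runs at 66.2° with |MJ| = 17.9, so J = (7.22, 16.4). W is determined by |JW| = 40.7 and |WK| = 47.3 together: it lies at the intersection of circle(J, 40.7) and circle(K, 47.3). With |JK| = 61.2, the foot of the radical line on JK is 25.9 from J and the perpendicular offset is √(40.7² − 25.9²) = 31.4. Taking the left-of-JK solution: W = (40.5, 39.7).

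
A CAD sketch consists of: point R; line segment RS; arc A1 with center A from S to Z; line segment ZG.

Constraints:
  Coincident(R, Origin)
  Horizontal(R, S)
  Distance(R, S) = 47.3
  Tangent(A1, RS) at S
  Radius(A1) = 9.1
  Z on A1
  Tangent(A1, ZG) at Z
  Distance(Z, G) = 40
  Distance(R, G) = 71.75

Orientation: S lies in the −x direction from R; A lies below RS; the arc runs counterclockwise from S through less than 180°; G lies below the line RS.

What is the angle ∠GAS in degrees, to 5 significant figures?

174.05°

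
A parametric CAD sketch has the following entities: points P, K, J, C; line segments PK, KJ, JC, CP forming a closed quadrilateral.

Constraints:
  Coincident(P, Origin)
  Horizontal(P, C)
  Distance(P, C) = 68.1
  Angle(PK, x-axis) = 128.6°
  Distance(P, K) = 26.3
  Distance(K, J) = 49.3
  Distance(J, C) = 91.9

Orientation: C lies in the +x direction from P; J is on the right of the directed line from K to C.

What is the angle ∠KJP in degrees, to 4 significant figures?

30.57°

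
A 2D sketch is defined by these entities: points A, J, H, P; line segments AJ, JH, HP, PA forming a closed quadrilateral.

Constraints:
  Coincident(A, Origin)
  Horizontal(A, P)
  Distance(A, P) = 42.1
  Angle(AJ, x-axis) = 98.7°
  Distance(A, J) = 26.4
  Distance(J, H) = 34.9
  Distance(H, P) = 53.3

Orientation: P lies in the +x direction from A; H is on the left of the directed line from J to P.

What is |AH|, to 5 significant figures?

54.055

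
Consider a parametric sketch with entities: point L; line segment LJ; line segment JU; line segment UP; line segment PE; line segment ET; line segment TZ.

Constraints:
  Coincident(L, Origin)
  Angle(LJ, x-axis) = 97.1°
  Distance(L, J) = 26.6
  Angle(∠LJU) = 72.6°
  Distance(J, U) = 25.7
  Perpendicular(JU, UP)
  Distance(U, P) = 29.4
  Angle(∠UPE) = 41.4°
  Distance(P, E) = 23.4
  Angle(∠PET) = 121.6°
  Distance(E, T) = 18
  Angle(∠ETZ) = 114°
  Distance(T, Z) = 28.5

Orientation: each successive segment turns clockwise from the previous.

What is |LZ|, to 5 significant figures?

49.541

∠PET = 121.6° gives ET at 62.700° from the x-axis; with |ET| = 18.0, T = (12.910, 28.906). ∠ETZ = 114.0° gives TZ at -3.3000° from the x-axis; with |TZ| = 28.5, Z = (41.363, 27.266). Then |LZ| = |Z − L| = 49.541.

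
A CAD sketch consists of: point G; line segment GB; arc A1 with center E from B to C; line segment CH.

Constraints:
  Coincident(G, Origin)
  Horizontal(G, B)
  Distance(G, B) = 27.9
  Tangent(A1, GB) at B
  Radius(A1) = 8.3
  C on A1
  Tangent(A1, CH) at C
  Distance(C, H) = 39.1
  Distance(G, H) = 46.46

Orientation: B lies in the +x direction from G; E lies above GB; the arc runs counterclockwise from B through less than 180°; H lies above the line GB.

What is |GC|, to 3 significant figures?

37.1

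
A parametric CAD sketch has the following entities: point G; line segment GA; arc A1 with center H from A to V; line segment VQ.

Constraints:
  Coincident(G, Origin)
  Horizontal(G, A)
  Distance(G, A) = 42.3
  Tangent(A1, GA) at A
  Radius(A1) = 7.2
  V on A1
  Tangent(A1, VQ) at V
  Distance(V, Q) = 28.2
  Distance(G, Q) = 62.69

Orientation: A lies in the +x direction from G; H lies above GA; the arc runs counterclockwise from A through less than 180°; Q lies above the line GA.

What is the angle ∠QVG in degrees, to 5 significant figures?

103.28°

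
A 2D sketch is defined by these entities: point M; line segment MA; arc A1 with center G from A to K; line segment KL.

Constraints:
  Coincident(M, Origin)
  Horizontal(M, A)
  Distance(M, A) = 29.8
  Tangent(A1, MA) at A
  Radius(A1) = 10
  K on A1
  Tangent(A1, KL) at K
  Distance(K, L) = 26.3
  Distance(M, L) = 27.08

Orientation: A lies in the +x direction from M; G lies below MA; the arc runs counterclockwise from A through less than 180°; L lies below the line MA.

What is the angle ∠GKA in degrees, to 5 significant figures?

62.000°

Checks: |GK| = 10.00 ✓; ∠(GK, KL) = 90.00° ✓; |KL| = 26.30 ✓; |ML| = 27.08 ✓.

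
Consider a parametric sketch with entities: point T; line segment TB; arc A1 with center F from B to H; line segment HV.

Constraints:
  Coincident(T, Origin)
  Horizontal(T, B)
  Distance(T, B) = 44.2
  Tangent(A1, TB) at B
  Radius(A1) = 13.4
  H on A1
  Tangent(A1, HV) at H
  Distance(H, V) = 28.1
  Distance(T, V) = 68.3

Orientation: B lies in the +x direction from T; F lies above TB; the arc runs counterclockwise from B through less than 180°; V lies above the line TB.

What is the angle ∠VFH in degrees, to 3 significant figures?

64.5°

T is at the origin; TB is horizontal with |TB| = 44.2 and B on the +x side, so B = (44.2, 0.00). Since A1 is tangent to TB there, FB ⟂ TB, so F = B + (0, 13.4) = (44.2, 13.4). Since FH ⟂ HV (tangency), |FV| = √(13.4² + 28.1²) = 31.1 regardless of where H sits on A1. So V lies on both circle(T, 68.3) and circle(F, 31.1); the above-TB intersection is V = (52.8, 43.3). H is the foot of the tangent from V: H = (57.4, 15.6).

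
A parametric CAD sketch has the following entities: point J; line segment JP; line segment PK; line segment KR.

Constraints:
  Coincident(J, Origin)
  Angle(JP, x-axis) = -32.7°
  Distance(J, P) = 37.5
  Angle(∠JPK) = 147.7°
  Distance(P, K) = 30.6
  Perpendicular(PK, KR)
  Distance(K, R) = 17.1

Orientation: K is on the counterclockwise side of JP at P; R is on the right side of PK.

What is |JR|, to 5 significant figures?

72.527

∠JPK = 147.7°, so PK runs at -32.7° + (180° − 147.7°) = -0.40000° from the x-axis; with |PK| = 30.6, K = P + 30.6·(cos -0.40000°, sin -0.40000°) = (62.156, -20.473). PK ⟂ KR; with |KR| = 17.1 on the right of PK, R = K + 17.1·(-0.0069813, -0.99998) = (62.037, -37.572). Then |JR| = |R − J| = 72.527.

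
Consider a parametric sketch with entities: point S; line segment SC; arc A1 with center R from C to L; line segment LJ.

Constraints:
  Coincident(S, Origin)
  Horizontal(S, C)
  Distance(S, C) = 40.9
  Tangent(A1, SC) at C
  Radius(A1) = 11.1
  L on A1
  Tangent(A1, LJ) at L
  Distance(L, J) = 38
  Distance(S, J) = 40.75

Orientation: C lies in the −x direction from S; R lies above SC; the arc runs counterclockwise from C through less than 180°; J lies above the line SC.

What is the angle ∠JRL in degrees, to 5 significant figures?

73.717°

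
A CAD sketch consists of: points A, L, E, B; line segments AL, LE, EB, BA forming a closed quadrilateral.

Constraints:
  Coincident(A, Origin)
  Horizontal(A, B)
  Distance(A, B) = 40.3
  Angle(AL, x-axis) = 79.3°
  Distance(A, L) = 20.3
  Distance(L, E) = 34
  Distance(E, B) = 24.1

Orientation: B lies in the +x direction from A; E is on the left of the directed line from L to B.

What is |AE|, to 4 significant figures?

44.52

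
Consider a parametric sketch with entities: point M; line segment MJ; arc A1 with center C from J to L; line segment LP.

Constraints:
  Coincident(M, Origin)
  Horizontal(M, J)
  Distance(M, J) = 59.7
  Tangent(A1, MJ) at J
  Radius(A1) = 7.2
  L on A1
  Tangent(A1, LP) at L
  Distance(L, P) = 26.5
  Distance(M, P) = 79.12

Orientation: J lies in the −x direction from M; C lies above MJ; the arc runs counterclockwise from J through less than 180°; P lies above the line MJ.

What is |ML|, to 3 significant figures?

55.8

M is at the origin; M and J share the same y with |MJ| = 59.7 and J on the −x side, so J = (-59.7, 0.00). A1 meets MJ tangentially, so CJ is at right angles to MJ, so C = J + (0, 7.2) = (-59.7, 7.20). Since CL ⟂ LP (tangency), |CP| = √(7.2² + 26.5²) = 27.5 regardless of where L sits on A1. So P lies on both circle(M, 79.12) and circle(C, 27.5); the above-MJ intersection is P = (-72.6, 31.4). L is the foot of the tangent from P: L = (-54.5, 12.1).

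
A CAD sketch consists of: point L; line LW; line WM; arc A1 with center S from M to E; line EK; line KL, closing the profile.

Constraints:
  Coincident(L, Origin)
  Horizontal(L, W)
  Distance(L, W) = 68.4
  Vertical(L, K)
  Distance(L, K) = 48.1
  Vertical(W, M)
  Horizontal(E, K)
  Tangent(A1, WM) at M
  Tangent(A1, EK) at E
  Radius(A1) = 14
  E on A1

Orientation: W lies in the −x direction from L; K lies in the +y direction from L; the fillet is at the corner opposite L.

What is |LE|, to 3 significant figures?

72.6

The virtual corner opposite L is at (-68.4, 48.1). Since A1 is tangent to WM there, SM ⟂ WM and tangency of A1 to EK means the radius SE is perpendicular to EK, with radius 14.0, so the center S sits 14.0 in from both sides at S = (-54.4, 34.1). That places the tangent points at M = (-68.4, 34.1) on WM and E = (-54.4, 48.1) on EK. Then |LE| = |E − L| = 72.6.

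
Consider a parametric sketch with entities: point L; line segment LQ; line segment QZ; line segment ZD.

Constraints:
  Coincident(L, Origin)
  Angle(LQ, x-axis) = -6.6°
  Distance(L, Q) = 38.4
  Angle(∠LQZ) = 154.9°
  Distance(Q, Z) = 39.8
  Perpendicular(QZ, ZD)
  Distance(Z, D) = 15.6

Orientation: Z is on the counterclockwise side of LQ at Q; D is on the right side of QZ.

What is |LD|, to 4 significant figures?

81.11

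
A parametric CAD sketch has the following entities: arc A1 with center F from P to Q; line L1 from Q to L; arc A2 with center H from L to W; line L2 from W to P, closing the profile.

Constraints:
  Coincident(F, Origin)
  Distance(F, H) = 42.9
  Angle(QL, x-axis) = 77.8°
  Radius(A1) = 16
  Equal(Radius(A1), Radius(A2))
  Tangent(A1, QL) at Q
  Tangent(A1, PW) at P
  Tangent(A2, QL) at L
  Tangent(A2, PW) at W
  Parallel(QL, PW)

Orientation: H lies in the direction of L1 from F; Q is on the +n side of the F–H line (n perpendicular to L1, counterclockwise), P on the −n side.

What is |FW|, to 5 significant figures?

45.787

Tangency of A1 to both parallel lines with radius 16.0 puts Q and P at F ± 16.0·n: Q = (-15.639, 3.3812), P = (15.639, -3.3812). Equal radii place L and W the same way about H: L = H + 16.0·n = (-6.5728, 45.312), W = H − 16.0·n = (24.704, 38.550). Then |FW| = |W − F| = 45.787.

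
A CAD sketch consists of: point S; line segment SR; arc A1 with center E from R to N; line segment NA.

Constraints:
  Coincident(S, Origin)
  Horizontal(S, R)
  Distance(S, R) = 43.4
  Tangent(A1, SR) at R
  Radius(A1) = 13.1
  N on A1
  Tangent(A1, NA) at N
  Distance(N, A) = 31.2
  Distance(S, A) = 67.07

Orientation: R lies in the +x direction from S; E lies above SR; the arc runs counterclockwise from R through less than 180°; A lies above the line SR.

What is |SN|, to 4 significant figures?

58.43

S is at the origin; S and R share the same y with |SR| = 43.4 and R on the +x side, so R = (43.40, 0.000). Tangency of A1 to SR means the radius ER is perpendicular to SR, so E = R + (0, 13.1) = (43.40, 13.10). Since EN ⟂ NA (tangency), |EA| = √(13.1² + 31.2²) = 33.84 regardless of where N sits on A1. So A lies on both circle(S, 67.07) and circle(E, 33.84); the above-SR intersection is A = (48.25, 46.59). N is the foot of the tangent from A: N = (56.08, 16.39).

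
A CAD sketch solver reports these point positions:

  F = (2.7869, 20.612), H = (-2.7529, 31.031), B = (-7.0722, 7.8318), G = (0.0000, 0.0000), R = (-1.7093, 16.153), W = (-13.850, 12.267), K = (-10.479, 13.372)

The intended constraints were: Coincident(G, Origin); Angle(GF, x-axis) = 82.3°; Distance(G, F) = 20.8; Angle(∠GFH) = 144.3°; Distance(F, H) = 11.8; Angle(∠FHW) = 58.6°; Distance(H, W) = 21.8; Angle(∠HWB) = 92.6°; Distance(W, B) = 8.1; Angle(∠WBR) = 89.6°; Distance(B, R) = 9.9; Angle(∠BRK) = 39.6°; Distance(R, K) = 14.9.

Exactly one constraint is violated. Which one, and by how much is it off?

Distance(R, K) = 14.9 — off by 5.70.

G = (0.00, 0.00) ✓; GF at 82.30° ✓; |GF| = 20.80 ✓; ∠GFH = 144.3° ✓; |FH| = 11.80 ✓; ∠FHW = 58.60° ✓; |HW| = 21.80 ✓; ∠HWB = 92.60° ✓; |WB| = 8.100 ✓; ∠WBR = 89.60° ✓; |BR| = 9.900 ✓; ∠BRK = 39.60° ✓; |RK| = 9.200 ✗.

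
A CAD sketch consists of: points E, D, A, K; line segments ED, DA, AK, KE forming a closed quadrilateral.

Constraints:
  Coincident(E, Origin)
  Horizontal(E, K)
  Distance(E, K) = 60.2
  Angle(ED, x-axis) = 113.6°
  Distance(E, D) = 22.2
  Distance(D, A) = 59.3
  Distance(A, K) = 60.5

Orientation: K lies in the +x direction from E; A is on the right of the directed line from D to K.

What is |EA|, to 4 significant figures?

37.18

Checks: ED at 113.6° ✓; |DA| = 59.30 ✓; |AK| = 60.50 ✓.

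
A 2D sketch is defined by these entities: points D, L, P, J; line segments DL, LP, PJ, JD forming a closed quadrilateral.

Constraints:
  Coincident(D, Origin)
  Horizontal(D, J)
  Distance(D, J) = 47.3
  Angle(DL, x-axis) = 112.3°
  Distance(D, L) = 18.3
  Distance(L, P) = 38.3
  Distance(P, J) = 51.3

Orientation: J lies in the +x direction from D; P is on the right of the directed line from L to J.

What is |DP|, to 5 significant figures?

20.671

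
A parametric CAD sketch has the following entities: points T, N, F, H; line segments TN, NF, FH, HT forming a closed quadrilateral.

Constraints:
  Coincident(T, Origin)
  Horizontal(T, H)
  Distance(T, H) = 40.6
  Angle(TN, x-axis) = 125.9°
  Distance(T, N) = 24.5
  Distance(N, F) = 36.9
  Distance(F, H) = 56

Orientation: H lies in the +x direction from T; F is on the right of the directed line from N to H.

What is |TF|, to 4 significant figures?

21.27

Checks: |NF| = 36.90 ✓; |FH| = 56.00 ✓.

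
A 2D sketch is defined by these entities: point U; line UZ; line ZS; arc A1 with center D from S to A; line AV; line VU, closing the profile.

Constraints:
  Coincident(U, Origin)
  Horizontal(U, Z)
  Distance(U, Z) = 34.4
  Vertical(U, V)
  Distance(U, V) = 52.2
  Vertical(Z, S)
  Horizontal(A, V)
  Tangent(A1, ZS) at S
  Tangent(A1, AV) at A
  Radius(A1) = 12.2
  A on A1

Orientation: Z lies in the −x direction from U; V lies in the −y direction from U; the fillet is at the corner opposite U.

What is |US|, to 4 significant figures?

52.76

U is at the origin; UZ is horizontal with |UZ| = 34.4 and Z on the −x side, so Z = (-34.40, 0.000). UV is vertical with |UV| = 52.2 and V on the −y side, so V = (0.000, -52.20). The virtual corner opposite U is at (-34.40, -52.20). Tangency of A1 to ZS means the radius DS is perpendicular to ZS and since A1 is tangent to AV there, DA ⟂ AV, with radius 12.2, so the center D sits 12.2 in from both sides at D = (-22.20, -40.00). That places the tangent points at S = (-34.40, -40.00) on ZS and A = (-22.20, -52.20) on AV. Then |US| = |S − U| = 52.76.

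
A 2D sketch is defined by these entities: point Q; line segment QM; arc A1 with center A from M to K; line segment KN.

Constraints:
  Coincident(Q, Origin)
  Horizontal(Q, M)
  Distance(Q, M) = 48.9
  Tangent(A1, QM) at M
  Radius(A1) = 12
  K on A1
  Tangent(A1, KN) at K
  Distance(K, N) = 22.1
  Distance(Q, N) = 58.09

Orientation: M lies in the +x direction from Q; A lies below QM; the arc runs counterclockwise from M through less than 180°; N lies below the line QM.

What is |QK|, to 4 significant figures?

40.84

Q is at the origin; Q and M share the same y with |QM| = 48.9 and M on the +x side, so M = (48.90, 0.000). The tangent condition forces AM to be normal to QM, so A = M + (0, -12) = (48.90, -12.00). Since AK ⟂ KN (tangency), |AN| = √(12.0² + 22.1²) = 25.15 regardless of where K sits on A1. So N lies on both circle(Q, 58.09) and circle(A, 25.15); the below-QM intersection is N = (44.92, -36.83). K is the foot of the tangent from N: K = (37.58, -15.99).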